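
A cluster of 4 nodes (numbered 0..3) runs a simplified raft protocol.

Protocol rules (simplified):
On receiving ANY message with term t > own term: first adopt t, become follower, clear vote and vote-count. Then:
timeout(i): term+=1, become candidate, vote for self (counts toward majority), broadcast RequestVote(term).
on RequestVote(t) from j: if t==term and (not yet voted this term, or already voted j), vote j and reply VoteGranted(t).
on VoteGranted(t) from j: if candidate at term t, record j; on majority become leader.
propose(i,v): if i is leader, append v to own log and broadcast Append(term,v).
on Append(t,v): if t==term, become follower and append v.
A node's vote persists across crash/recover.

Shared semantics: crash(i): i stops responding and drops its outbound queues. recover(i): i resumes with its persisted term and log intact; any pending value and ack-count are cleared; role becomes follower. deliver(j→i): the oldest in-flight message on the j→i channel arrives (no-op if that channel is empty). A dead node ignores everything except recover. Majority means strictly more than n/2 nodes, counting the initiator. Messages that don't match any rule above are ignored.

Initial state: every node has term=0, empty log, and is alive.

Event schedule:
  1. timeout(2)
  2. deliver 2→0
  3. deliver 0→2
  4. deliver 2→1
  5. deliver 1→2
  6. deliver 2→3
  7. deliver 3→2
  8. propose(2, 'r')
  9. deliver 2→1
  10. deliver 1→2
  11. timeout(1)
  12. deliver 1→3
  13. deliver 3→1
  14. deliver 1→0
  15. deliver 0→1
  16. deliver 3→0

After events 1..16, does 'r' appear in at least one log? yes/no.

yes

step 1 timeout(2): 2={cand,t=1,log=-}
step 2 deliver 2→0: 0={foll,t=1,log=-}
step 3 deliver 0→2: —
step 4 deliver 2→1: 1={foll,t=1,log=-}
step 5 deliver 1→2: 2={lead,t=1,log=-}
step 6 deliver 2→3: 3={foll,t=1,log=-}
step 7 deliver 3→2: —
step 8 propose(2,'r'): 2={lead,t=1,log=r}
step 9 deliver 2→1: 1={foll,t=1,log=r}
step 10 deliver 1→2: —
step 11 timeout(1): 1={cand,t=2,log=r}
step 12 deliver 1→3: 3={foll,t=2,log=-}
step 13 deliver 3→1: —
step 14 deliver 1→0: 0={foll,t=2,log=-}
step 15 deliver 0→1: 1={lead,t=2,log=r}
step 16 deliver 3→0: —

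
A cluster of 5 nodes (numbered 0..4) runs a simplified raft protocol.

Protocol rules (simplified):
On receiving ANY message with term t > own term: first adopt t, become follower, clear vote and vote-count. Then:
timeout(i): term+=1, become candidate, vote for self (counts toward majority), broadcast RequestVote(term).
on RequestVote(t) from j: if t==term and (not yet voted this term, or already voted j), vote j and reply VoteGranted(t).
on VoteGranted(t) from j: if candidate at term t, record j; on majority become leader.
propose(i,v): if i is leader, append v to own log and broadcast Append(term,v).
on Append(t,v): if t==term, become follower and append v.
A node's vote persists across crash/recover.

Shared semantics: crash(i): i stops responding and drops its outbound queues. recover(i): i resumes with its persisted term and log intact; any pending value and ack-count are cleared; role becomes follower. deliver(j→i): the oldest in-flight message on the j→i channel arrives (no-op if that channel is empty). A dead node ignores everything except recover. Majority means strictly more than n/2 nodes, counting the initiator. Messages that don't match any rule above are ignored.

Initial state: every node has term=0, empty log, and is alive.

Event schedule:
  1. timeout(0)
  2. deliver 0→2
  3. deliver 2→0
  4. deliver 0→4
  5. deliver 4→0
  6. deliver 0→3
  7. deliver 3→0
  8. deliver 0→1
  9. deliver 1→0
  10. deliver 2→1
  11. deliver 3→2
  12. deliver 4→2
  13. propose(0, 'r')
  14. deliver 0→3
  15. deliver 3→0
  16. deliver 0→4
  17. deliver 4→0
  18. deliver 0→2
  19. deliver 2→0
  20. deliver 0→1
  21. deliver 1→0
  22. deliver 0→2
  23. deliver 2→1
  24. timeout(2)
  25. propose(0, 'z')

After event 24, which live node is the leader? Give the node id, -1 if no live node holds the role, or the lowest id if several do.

step 1 timeout(0): 0={cand,t=1,log=-}
step 2 deliver 0→2: 2={foll,t=1,log=-}
step 3 deliver 2→0: —
step 4 deliver 0→4: 4={foll,t=1,log=-}
step 5 deliver 4→0: 0={lead,t=1,log=-}
step 6 deliver 0→3: 3={foll,t=1,log=-}
step 7 deliver 3→0: —
step 8 deliver 0→1: 1={foll,t=1,log=-}
step 9 deliver 1→0: —
step 10 deliver 2→1: —
step 11 deliver 3→2: —
step 12 deliver 4→2: —
step 13 propose(0,'r'): 0={lead,t=1,log=r}
step 14 deliver 0→3: 3={foll,t=1,log=r}
step 15 deliver 3→0: —
step 16 deliver 0→4: 4={foll,t=1,log=r}
step 17 deliver 4→0: —
step 18 deliver 0→2: 2={foll,t=1,log=r}
step 19 deliver 2→0: —
step 20 deliver 0→1: 1={foll,t=1,log=r}
step 21 deliver 1→0: —
step 22 deliver 0→2: —
step 23 deliver 2→1: —
step 24 timeout(2): 2={cand,t=2,log=r}

0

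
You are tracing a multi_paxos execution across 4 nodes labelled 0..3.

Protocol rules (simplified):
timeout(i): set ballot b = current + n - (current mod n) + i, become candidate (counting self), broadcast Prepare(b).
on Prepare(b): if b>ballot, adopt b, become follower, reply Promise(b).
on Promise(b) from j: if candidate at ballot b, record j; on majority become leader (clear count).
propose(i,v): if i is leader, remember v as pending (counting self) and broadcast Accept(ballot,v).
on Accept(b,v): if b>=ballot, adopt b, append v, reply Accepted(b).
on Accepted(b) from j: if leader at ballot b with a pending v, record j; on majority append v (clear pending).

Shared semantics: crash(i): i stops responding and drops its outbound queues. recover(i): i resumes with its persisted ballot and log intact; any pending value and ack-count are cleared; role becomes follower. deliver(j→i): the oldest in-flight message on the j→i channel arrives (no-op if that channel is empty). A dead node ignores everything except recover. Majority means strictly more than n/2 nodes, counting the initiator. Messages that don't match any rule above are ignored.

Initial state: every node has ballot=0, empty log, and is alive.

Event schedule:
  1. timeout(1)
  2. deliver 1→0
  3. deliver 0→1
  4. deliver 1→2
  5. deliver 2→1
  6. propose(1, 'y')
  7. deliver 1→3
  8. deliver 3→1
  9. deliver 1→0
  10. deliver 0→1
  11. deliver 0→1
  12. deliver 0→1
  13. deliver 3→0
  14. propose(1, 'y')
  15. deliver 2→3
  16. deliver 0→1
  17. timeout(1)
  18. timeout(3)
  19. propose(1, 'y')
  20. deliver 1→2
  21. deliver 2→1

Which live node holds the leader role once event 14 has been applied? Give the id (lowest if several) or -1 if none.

[1] timeout(1) → N1(cand b5 [-])
[2] deliver 1→0 → N0(foll b5 [-])
[3] deliver 0→1 → ∅
[4] deliver 1→2 → N2(foll b5 [-])
[5] deliver 2→1 → N1(lead b5 [-])
[6] propose(1,'y') → ∅
[7] deliver 1→3 → N3(foll b5 [-])
[8] deliver 3→1 → ∅
[9] deliver 1→0 → N0(foll b5 [y])
[10] deliver 0→1 → ∅
[11] deliver 0→1 → ∅
[12] deliver 0→1 → ∅
[13] deliver 3→0 → ∅
[14] propose(1,'y') → ∅

1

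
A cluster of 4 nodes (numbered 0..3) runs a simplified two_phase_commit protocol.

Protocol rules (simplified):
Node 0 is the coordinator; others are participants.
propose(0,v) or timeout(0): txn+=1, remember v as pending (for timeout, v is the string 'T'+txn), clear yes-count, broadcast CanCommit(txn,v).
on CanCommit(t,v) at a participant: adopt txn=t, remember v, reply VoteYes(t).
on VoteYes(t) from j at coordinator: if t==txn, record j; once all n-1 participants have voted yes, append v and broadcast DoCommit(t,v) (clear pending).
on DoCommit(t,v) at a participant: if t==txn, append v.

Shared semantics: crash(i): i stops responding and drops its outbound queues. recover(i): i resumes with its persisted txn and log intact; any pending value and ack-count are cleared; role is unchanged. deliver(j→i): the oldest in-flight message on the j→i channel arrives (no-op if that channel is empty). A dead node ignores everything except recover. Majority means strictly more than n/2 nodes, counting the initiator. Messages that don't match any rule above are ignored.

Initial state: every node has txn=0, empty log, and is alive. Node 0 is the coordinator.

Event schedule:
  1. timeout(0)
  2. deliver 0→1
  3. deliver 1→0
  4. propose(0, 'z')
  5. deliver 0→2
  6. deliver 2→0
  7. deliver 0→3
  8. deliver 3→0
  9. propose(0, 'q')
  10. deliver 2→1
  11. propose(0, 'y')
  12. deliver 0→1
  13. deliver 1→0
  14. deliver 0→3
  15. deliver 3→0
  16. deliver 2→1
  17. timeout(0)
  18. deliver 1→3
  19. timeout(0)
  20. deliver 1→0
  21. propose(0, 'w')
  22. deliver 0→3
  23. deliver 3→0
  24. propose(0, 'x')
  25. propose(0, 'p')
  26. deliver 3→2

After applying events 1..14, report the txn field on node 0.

4

[1] timeout(0) → N0(coor t1 [-])
[2] deliver 0→1 → N1(part t1 [-])
[3] deliver 1→0 → ∅
[4] propose(0,'z') → N0(coor t2 [-])
[5] deliver 0→2 → N2(part t1 [-])
[6] deliver 2→0 → ∅
[7] deliver 0→3 → N3(part t1 [-])
[8] deliver 3→0 → ∅
[9] propose(0,'q') → N0(coor t3 [-])
[10] deliver 2→1 → ∅
[11] propose(0,'y') → N0(coor t4 [-])
[12] deliver 0→1 → N1(part t2 [-])
[13] deliver 1→0 → ∅
[14] deliver 0→3 → N3(part t2 [-])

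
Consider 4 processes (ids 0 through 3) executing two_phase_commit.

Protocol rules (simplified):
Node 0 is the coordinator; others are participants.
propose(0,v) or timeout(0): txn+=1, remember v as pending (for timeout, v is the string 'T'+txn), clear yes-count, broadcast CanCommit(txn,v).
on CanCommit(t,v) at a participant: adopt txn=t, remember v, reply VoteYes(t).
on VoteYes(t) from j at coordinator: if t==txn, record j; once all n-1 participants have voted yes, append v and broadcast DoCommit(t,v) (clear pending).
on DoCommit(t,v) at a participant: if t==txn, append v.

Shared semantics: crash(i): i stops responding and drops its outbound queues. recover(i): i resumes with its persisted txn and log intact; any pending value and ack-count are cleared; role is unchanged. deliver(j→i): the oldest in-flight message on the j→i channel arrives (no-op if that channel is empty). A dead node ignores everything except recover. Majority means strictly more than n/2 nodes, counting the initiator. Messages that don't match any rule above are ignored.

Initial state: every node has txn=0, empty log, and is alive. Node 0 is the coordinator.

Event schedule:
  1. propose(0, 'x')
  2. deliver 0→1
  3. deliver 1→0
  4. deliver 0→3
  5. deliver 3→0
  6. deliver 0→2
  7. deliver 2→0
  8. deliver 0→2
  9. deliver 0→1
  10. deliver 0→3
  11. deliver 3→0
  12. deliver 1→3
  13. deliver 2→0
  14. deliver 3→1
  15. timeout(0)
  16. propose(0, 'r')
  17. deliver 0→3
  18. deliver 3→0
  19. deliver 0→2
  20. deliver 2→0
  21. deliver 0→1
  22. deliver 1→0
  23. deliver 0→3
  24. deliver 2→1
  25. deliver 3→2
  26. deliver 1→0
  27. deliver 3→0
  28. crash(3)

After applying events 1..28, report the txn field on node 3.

3

1. propose(0,'x'):  <0:coor t1 ->
2. deliver 0→1:  <1:part t1 ->
3. deliver 1→0:  nop
4. deliver 0→3:  <3:part t1 ->
5. deliver 3→0:  nop
6. deliver 0→2:  <2:part t1 ->
7. deliver 2→0:  <0:coor t1 x>
8. deliver 0→2:  <2:part t1 x>
9. deliver 0→1:  <1:part t1 x>
10. deliver 0→3:  <3:part t1 x>
11. deliver 3→0:  nop
12. deliver 1→3:  nop
13. deliver 2→0:  nop
14. deliver 3→1:  nop
15. timeout(0):  <0:coor t2 x>
16. propose(0,'r'):  <0:coor t3 x>
17. deliver 0→3:  <3:part t2 x>
18. deliver 3→0:  nop
19. deliver 0→2:  <2:part t2 x>
20. deliver 2→0:  nop
21. deliver 0→1:  <1:part t2 x>
22. deliver 1→0:  nop
23. deliver 0→3:  <3:part t3 x>
24. deliver 2→1:  nop
25. deliver 3→2:  nop
26. deliver 1→0:  nop
27. deliver 3→0:  nop
28. crash(3):  <3:✗part t3 x>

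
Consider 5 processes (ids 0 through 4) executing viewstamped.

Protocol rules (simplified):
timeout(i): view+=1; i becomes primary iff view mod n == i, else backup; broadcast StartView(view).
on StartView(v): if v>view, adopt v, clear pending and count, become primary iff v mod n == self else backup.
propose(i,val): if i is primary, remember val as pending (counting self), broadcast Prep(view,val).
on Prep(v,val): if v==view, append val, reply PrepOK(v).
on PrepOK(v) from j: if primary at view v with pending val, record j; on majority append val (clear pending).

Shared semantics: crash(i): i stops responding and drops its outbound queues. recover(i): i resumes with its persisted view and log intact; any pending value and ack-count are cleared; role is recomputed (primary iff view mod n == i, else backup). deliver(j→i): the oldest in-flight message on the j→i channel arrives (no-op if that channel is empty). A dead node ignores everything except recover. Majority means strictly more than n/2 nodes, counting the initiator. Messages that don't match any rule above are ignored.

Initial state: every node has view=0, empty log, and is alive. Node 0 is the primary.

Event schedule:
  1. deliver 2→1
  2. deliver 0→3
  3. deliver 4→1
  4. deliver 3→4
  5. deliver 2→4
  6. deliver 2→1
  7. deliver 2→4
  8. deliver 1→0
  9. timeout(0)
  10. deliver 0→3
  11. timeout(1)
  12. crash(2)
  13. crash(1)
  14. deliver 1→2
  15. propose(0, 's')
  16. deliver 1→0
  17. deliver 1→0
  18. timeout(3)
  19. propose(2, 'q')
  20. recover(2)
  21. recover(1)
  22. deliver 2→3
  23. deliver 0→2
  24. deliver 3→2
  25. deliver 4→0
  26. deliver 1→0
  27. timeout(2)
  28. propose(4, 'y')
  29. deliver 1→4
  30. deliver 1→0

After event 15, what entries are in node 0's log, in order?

e1 deliver 2→1: ·
e2 deliver 0→3: ·
e3 deliver 4→1: ·
e4 deliver 3→4: ·
e5 deliver 2→4: ·
e6 deliver 2→1: ·
e7 deliver 2→4: ·
e8 deliver 1→0: ·
e9 timeout(0): 0[back,v=1,-]
e10 deliver 0→3: 3[back,v=1,-]
e11 timeout(1): 1[prim,v=1,-]
e12 crash(2): 2[✗back,v=0,-]
e13 crash(1): 1[✗prim,v=1,-]
e14 deliver 1→2: ·
e15 propose(0,'s'): ·

empty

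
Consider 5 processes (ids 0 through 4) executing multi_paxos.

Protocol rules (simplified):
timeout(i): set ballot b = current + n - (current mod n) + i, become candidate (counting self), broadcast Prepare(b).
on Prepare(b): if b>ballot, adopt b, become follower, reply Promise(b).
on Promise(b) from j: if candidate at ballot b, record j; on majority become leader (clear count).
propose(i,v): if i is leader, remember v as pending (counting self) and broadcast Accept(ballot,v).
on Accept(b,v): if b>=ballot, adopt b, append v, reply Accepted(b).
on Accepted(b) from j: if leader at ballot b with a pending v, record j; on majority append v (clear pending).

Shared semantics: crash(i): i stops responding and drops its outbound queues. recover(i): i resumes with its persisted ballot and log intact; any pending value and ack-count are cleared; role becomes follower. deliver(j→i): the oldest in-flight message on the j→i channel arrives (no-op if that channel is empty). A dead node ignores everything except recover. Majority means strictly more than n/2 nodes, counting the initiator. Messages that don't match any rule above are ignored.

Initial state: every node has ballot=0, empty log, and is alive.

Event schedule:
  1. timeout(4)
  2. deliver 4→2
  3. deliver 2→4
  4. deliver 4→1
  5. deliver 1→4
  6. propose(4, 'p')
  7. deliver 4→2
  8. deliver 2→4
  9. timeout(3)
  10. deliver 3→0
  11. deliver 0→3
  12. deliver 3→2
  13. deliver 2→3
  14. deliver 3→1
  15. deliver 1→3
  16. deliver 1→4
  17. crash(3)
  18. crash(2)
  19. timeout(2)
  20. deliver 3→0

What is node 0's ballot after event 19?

8

e1 timeout(4): 4[cand,b=9,-]
e2 deliver 4→2: 2[foll,b=9,-]
e3 deliver 2→4: ·
e4 deliver 4→1: 1[foll,b=9,-]
e5 deliver 1→4: 4[lead,b=9,-]
e6 propose(4,'p'): ·
e7 deliver 4→2: 2[foll,b=9,p]
e8 deliver 2→4: ·
e9 timeout(3): 3[cand,b=8,-]
e10 deliver 3→0: 0[foll,b=8,-]
e11 deliver 0→3: ·
e12 deliver 3→2: ·
e13 deliver 2→3: ·
e14 deliver 3→1: ·
e15 deliver 1→3: ·
e16 deliver 1→4: ·
e17 crash(3): 3[✗cand,b=8,-]
e18 crash(2): 2[✗foll,b=9,p]
e19 timeout(2): ·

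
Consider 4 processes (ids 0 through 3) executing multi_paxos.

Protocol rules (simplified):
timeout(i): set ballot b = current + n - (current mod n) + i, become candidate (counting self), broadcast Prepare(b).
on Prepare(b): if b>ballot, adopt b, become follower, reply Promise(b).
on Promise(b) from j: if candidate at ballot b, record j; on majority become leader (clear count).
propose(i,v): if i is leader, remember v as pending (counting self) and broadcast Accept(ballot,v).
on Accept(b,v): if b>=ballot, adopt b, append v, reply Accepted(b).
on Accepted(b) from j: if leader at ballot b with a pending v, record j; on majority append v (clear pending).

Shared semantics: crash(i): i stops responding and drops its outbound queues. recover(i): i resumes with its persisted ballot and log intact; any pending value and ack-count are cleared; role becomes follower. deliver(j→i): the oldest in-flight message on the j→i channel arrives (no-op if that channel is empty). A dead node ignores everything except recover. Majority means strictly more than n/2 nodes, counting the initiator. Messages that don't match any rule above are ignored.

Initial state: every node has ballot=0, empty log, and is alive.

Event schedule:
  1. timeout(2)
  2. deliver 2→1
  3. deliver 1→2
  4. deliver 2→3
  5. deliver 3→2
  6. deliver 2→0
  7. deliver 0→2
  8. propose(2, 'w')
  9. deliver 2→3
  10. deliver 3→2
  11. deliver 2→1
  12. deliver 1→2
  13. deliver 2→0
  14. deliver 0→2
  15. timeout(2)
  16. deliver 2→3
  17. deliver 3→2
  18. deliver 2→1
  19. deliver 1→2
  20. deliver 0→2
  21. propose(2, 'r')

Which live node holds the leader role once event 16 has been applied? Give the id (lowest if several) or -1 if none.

after 1 — timeout(2): n2:cand/b6/[-]
after 2 — deliver 2→1: n1:foll/b6/[-]
after 3 — deliver 1→2: ·
after 4 — deliver 2→3: n3:foll/b6/[-]
after 5 — deliver 3→2: n2:lead/b6/[-]
after 6 — deliver 2→0: n0:foll/b6/[-]
after 7 — deliver 0→2: ·
after 8 — propose(2,'w'): ·
after 9 — deliver 2→3: n3:foll/b6/[w]
after 10 — deliver 3→2: ·
after 11 — deliver 2→1: n1:foll/b6/[w]
after 12 — deliver 1→2: n2:lead/b6/[w]
after 13 — deliver 2→0: n0:foll/b6/[w]
after 14 — deliver 0→2: ·
after 15 — timeout(2): n2:cand/b10/[w]
after 16 — deliver 2→3: n3:foll/b10/[w]

-1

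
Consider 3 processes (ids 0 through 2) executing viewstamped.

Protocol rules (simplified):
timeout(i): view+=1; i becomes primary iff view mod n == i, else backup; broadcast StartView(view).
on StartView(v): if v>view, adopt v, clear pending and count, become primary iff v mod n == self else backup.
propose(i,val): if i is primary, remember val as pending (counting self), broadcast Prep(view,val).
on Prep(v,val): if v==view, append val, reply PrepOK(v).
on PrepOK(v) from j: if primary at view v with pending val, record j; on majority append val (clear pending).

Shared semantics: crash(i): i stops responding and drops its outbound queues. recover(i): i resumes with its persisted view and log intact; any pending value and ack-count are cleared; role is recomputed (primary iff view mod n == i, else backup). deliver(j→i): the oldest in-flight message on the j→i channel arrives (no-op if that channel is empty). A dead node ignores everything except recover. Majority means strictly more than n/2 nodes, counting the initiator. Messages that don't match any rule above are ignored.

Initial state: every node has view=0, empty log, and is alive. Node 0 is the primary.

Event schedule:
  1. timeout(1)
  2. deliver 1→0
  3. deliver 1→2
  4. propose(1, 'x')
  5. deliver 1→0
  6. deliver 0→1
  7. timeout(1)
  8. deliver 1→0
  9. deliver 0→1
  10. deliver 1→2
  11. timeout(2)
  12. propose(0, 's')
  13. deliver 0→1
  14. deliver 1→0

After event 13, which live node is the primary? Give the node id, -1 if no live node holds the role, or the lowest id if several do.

1. timeout(1):  <1:prim v1 ->
2. deliver 1→0:  <0:back v1 ->
3. deliver 1→2:  <2:back v1 ->
4. propose(1,'x'):  nop
5. deliver 1→0:  <0:back v1 x>
6. deliver 0→1:  <1:prim v1 x>
7. timeout(1):  <1:back v2 x>
8. deliver 1→0:  <0:back v2 x>
9. deliver 0→1:  nop
10. deliver 1→2:  <2:back v1 x>
11. timeout(2):  <2:prim v2 x>
12. propose(0,'s'):  nop
13. deliver 0→1:  nop

2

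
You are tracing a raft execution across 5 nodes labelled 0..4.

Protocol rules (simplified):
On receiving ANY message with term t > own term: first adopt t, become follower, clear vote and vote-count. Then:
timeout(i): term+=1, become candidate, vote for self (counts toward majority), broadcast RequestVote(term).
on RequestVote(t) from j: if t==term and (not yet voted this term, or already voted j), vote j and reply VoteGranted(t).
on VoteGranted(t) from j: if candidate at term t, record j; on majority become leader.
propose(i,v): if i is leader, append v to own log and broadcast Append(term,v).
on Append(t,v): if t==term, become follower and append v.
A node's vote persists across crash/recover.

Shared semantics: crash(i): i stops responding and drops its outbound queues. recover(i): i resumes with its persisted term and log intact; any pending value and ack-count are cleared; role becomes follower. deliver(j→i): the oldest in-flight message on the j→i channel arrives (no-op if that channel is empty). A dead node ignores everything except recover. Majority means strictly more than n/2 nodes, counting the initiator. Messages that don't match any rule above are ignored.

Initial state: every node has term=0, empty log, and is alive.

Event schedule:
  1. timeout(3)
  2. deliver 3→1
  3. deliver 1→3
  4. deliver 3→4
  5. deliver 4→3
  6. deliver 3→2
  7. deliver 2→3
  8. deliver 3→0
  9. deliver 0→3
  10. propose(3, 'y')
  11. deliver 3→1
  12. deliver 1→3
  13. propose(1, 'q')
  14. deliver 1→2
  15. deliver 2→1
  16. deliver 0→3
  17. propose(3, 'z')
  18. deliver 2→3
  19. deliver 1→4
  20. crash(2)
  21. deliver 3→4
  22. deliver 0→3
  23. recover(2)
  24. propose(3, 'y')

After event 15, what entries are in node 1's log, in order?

y

1. timeout(3):  <3:cand t1 ->
2. deliver 3→1:  <1:foll t1 ->
3. deliver 1→3:  nop
4. deliver 3→4:  <4:foll t1 ->
5. deliver 4→3:  <3:lead t1 ->
6. deliver 3→2:  <2:foll t1 ->
7. deliver 2→3:  nop
8. deliver 3→0:  <0:foll t1 ->
9. deliver 0→3:  nop
10. propose(3,'y'):  <3:lead t1 y>
11. deliver 3→1:  <1:foll t1 y>
12. deliver 1→3:  nop
13. propose(1,'q'):  nop
14. deliver 1→2:  nop
15. deliver 2→1:  nop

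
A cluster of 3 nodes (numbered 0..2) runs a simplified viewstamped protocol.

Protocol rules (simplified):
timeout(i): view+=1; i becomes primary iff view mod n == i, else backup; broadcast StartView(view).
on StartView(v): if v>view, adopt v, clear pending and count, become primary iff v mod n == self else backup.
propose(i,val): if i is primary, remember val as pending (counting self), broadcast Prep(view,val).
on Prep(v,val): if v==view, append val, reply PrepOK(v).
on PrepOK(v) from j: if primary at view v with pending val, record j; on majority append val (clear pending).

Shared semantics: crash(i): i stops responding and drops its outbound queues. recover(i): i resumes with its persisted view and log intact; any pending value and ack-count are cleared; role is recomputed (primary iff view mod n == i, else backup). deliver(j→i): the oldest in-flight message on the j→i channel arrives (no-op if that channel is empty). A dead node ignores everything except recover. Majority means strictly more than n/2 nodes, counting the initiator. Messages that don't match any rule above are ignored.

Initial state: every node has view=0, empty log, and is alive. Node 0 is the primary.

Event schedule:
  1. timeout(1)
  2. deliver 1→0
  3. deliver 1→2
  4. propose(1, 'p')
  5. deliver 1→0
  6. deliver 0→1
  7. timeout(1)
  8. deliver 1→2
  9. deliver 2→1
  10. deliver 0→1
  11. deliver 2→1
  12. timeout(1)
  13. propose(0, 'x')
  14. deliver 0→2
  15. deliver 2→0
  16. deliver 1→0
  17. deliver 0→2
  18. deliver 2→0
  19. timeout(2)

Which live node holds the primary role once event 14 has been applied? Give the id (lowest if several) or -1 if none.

-1

e1 timeout(1): 1[prim,v=1,-]
e2 deliver 1→0: 0[back,v=1,-]
e3 deliver 1→2: 2[back,v=1,-]
e4 propose(1,'p'): ·
e5 deliver 1→0: 0[back,v=1,p]
e6 deliver 0→1: 1[prim,v=1,p]
e7 timeout(1): 1[back,v=2,p]
e8 deliver 1→2: 2[back,v=1,p]
e9 deliver 2→1: ·
e10 deliver 0→1: ·
e11 deliver 2→1: ·
e12 timeout(1): 1[back,v=3,p]
e13 propose(0,'x'): ·
e14 deliver 0→2: ·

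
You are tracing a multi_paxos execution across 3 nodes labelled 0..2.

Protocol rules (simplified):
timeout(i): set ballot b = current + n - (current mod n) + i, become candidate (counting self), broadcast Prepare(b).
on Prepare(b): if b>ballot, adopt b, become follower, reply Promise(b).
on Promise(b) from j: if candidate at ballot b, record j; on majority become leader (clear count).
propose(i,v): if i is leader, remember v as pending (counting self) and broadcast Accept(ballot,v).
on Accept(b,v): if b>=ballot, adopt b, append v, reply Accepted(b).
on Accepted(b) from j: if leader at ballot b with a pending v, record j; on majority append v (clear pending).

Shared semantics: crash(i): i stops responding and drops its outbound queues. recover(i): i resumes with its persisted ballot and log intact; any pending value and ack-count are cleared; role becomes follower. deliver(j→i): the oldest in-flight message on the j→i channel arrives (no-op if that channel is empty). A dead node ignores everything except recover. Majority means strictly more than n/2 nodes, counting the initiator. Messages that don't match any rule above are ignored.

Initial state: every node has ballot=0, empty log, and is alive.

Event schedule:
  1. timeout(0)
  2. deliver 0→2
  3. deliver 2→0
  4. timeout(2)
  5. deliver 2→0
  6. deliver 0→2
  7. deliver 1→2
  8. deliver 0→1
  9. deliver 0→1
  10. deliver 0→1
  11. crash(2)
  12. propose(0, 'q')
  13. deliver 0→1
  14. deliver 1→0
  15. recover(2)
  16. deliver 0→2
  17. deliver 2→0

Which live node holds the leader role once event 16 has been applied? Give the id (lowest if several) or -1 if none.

1. timeout(0):  <0:cand b3 ->
2. deliver 0→2:  <2:foll b3 ->
3. deliver 2→0:  <0:lead b3 ->
4. timeout(2):  <2:cand b8 ->
5. deliver 2→0:  <0:foll b8 ->
6. deliver 0→2:  <2:lead b8 ->
7. deliver 1→2:  nop
8. deliver 0→1:  <1:foll b3 ->
9. deliver 0→1:  nop
10. deliver 0→1:  nop
11. crash(2):  <2:✗lead b8 ->
12. propose(0,'q'):  nop
13. deliver 0→1:  nop
14. deliver 1→0:  nop
15. recover(2):  <2:foll b8 ->
16. deliver 0→2:  nop

-1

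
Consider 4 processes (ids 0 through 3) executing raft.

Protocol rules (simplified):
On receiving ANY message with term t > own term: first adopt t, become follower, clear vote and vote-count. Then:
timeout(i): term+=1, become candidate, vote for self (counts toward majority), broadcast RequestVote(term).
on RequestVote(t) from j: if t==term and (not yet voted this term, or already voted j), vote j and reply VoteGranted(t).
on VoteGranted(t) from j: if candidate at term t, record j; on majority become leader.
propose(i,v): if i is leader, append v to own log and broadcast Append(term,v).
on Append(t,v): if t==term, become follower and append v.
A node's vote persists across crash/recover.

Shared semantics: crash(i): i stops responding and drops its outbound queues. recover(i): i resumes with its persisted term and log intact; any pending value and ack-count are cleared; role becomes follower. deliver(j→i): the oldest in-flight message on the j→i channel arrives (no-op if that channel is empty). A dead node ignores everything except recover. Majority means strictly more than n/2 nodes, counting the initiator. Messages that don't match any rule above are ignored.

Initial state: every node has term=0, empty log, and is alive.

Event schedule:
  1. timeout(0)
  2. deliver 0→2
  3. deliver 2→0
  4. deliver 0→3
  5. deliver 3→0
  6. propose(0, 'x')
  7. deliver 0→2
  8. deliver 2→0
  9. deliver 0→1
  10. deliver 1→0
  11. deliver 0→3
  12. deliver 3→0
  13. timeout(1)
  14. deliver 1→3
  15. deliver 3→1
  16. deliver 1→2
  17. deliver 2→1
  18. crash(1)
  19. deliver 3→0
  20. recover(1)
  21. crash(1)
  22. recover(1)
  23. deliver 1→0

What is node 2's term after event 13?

1. timeout(0):  <0:cand t1 ->
2. deliver 0→2:  <2:foll t1 ->
3. deliver 2→0:  nop
4. deliver 0→3:  <3:foll t1 ->
5. deliver 3→0:  <0:lead t1 ->
6. propose(0,'x'):  <0:lead t1 x>
7. deliver 0→2:  <2:foll t1 x>
8. deliver 2→0:  nop
9. deliver 0→1:  <1:foll t1 ->
10. deliver 1→0:  nop
11. deliver 0→3:  <3:foll t1 x>
12. deliver 3→0:  nop
13. timeout(1):  <1:cand t2 ->

1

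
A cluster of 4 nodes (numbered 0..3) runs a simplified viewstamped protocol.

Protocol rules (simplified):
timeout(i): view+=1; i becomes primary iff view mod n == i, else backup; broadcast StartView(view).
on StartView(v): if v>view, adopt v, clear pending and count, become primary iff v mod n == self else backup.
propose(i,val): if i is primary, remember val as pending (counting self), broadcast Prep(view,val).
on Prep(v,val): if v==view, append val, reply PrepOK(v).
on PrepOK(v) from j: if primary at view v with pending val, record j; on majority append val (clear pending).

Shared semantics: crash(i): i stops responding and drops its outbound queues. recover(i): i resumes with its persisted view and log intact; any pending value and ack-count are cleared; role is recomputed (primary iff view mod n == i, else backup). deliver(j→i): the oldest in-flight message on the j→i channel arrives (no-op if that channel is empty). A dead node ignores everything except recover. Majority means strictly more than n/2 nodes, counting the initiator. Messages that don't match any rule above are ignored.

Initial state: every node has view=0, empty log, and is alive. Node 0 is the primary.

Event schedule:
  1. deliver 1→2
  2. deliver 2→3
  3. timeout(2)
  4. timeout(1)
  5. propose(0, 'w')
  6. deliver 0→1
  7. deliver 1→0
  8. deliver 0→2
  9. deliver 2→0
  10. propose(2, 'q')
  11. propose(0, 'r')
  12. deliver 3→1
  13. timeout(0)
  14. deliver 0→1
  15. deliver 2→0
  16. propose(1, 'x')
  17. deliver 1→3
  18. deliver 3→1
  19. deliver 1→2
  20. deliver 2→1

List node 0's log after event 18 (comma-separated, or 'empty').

empty

after 1 — deliver 1→2: ·
after 2 — deliver 2→3: ·
after 3 — timeout(2): n2:back/v1/[-]
after 4 — timeout(1): n1:prim/v1/[-]
after 5 — propose(0,'w'): ·
after 6 — deliver 0→1: ·
after 7 — deliver 1→0: n0:back/v1/[-]
after 8 — deliver 0→2: ·
after 9 — deliver 2→0: ·
after 10 — propose(2,'q'): ·
after 11 — propose(0,'r'): ·
after 12 — deliver 3→1: ·
after 13 — timeout(0): n0:back/v2/[-]
after 14 — deliver 0→1: n1:back/v2/[-]
after 15 — deliver 2→0: ·
after 16 — propose(1,'x'): ·
after 17 — deliver 1→3: n3:back/v1/[-]
after 18 — deliver 3→1: ·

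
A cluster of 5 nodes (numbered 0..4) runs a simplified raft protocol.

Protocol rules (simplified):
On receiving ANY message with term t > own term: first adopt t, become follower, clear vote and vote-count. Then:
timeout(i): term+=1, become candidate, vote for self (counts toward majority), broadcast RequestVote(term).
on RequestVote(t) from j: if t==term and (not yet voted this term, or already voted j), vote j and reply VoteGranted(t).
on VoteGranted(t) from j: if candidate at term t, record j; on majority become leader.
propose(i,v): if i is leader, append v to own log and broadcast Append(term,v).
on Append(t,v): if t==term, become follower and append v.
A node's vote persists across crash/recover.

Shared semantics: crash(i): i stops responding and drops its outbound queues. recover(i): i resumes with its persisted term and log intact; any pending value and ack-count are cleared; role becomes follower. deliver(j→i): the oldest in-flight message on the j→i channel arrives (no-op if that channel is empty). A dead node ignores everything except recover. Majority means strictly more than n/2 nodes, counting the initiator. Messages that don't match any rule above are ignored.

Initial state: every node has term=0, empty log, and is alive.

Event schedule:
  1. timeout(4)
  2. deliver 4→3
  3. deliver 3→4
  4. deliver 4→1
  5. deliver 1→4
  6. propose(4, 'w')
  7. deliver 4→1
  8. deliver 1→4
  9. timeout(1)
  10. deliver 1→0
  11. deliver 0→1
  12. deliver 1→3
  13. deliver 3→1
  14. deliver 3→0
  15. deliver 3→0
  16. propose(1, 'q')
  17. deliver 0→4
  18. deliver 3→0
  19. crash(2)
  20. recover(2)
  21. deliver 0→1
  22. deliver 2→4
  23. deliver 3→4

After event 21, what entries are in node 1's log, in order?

w,q

[1] timeout(4) → N4(cand t1 [-])
[2] deliver 4→3 → N3(foll t1 [-])
[3] deliver 3→4 → ∅
[4] deliver 4→1 → N1(foll t1 [-])
[5] deliver 1→4 → N4(lead t1 [-])
[6] propose(4,'w') → N4(lead t1 [w])
[7] deliver 4→1 → N1(foll t1 [w])
[8] deliver 1→4 → ∅
[9] timeout(1) → N1(cand t2 [w])
[10] deliver 1→0 → N0(foll t2 [-])
[11] deliver 0→1 → ∅
[12] deliver 1→3 → N3(foll t2 [-])
[13] deliver 3→1 → N1(lead t2 [w])
[14] deliver 3→0 → ∅
[15] deliver 3→0 → ∅
[16] propose(1,'q') → N1(lead t2 [w,q])
[17] deliver 0→4 → ∅
[18] deliver 3→0 → ∅
[19] crash(2) → N2(✗foll t0 [-])
[20] recover(2) → N2(foll t0 [-])
[21] deliver 0→1 → ∅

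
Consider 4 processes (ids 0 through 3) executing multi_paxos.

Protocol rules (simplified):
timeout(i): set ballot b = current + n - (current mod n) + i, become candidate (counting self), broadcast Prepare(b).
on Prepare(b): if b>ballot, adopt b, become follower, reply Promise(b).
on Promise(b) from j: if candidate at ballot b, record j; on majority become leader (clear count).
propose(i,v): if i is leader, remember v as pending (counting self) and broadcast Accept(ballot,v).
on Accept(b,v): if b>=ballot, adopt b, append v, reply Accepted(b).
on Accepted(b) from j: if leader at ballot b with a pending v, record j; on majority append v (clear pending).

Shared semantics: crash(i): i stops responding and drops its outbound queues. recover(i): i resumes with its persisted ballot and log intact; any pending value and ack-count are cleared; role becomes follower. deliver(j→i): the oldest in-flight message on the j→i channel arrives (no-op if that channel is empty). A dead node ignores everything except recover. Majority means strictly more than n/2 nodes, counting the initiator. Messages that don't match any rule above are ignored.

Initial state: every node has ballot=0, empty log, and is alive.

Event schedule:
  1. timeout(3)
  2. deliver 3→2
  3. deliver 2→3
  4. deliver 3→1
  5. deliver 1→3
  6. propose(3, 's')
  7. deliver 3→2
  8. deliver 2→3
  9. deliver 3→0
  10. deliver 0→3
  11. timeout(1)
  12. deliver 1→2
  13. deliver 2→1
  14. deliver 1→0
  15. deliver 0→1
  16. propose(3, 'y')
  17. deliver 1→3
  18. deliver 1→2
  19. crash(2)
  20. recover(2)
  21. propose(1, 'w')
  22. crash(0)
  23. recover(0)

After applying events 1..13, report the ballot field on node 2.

9

e1 timeout(3): 3[cand,b=7,-]
e2 deliver 3→2: 2[foll,b=7,-]
e3 deliver 2→3: ·
e4 deliver 3→1: 1[foll,b=7,-]
e5 deliver 1→3: 3[lead,b=7,-]
e6 propose(3,'s'): ·
e7 deliver 3→2: 2[foll,b=7,s]
e8 deliver 2→3: ·
e9 deliver 3→0: 0[foll,b=7,-]
e10 deliver 0→3: ·
e11 timeout(1): 1[cand,b=9,-]
e12 deliver 1→2: 2[foll,b=9,s]
e13 deliver 2→1: ·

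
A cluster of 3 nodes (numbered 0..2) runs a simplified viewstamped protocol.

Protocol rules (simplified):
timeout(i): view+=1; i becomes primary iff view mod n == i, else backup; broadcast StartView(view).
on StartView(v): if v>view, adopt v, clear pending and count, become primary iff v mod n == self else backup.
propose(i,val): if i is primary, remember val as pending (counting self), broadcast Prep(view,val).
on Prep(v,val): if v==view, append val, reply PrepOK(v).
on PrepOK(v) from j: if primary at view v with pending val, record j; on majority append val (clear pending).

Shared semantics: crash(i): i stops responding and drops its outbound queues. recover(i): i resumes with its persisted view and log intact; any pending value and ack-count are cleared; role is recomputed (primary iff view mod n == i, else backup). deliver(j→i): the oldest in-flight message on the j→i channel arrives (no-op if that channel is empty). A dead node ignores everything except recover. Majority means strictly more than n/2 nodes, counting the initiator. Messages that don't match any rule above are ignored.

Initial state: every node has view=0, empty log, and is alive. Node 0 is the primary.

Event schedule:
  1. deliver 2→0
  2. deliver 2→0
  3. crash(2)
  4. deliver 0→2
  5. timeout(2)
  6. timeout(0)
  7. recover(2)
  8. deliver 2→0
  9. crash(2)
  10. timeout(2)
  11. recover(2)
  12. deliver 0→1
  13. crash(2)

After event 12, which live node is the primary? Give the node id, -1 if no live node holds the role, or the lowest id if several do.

step 1 deliver 2→0: —
step 2 deliver 2→0: —
step 3 crash(2): 2={✗back,v=0,log=-}
step 4 deliver 0→2: —
step 5 timeout(2): —
step 6 timeout(0): 0={back,v=1,log=-}
step 7 recover(2): 2={back,v=0,log=-}
step 8 deliver 2→0: —
step 9 crash(2): 2={✗back,v=0,log=-}
step 10 timeout(2): —
step 11 recover(2): 2={back,v=0,log=-}
step 12 deliver 0→1: 1={prim,v=1,log=-}

1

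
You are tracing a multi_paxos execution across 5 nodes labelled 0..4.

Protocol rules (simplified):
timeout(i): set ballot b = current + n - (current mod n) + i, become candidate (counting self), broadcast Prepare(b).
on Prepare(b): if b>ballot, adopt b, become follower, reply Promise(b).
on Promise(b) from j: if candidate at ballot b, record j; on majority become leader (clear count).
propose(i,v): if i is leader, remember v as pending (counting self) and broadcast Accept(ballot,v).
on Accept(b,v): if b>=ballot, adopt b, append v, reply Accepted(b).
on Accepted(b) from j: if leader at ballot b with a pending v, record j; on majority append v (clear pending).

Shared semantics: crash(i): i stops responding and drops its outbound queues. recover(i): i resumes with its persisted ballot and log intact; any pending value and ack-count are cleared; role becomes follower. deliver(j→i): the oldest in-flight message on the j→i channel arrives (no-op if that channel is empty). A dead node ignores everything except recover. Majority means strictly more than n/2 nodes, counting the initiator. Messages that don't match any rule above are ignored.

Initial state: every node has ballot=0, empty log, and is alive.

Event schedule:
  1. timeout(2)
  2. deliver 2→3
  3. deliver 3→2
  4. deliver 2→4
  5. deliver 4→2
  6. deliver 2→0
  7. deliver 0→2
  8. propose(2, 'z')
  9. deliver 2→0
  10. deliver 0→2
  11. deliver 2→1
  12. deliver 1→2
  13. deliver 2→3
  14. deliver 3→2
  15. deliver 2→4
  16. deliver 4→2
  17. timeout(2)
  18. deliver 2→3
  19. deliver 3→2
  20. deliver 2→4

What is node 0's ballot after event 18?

7

1. timeout(2):  <2:cand b7 ->
2. deliver 2→3:  <3:foll b7 ->
3. deliver 3→2:  nop
4. deliver 2→4:  <4:foll b7 ->
5. deliver 4→2:  <2:lead b7 ->
6. deliver 2→0:  <0:foll b7 ->
7. deliver 0→2:  nop
8. propose(2,'z'):  nop
9. deliver 2→0:  <0:foll b7 z>
10. deliver 0→2:  nop
11. deliver 2→1:  <1:foll b7 ->
12. deliver 1→2:  nop
13. deliver 2→3:  <3:foll b7 z>
14. deliver 3→2:  <2:lead b7 z>
15. deliver 2→4:  <4:foll b7 z>
16. deliver 4→2:  nop
17. timeout(2):  <2:cand b12 z>
18. deliver 2→3:  <3:foll b12 z>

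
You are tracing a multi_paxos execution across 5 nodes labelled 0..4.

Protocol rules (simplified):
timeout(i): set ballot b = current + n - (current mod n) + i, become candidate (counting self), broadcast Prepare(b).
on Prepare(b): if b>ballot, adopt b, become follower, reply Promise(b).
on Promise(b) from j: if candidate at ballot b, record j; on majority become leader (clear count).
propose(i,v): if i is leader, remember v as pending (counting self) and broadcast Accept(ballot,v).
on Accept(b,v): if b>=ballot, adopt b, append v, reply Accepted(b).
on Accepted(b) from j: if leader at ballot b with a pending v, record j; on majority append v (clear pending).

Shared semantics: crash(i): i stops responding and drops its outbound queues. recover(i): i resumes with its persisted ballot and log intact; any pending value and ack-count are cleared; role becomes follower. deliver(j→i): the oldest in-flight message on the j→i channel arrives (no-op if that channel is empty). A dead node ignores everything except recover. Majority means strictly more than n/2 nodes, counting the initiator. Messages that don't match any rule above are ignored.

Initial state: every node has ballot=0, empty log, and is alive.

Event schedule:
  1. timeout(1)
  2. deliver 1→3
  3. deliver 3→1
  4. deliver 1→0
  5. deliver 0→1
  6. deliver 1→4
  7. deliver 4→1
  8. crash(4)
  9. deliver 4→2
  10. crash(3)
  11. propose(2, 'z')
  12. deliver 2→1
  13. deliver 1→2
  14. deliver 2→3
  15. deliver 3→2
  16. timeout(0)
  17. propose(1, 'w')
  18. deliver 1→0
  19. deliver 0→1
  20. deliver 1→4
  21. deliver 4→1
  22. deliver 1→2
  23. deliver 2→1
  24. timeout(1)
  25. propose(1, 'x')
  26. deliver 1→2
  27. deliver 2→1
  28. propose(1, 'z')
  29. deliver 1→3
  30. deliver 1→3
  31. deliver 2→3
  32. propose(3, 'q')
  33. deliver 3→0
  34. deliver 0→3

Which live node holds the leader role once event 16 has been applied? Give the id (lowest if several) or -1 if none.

step 1 timeout(1): 1={cand,b=6,log=-}
step 2 deliver 1→3: 3={foll,b=6,log=-}
step 3 deliver 3→1: —
step 4 deliver 1→0: 0={foll,b=6,log=-}
step 5 deliver 0→1: 1={lead,b=6,log=-}
step 6 deliver 1→4: 4={foll,b=6,log=-}
step 7 deliver 4→1: —
step 8 crash(4): 4={✗foll,b=6,log=-}
step 9 deliver 4→2: —
step 10 crash(3): 3={✗foll,b=6,log=-}
step 11 propose(2,'z'): —
step 12 deliver 2→1: —
step 13 deliver 1→2: 2={foll,b=6,log=-}
step 14 deliver 2→3: —
step 15 deliver 3→2: —
step 16 timeout(0): 0={cand,b=10,log=-}

1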